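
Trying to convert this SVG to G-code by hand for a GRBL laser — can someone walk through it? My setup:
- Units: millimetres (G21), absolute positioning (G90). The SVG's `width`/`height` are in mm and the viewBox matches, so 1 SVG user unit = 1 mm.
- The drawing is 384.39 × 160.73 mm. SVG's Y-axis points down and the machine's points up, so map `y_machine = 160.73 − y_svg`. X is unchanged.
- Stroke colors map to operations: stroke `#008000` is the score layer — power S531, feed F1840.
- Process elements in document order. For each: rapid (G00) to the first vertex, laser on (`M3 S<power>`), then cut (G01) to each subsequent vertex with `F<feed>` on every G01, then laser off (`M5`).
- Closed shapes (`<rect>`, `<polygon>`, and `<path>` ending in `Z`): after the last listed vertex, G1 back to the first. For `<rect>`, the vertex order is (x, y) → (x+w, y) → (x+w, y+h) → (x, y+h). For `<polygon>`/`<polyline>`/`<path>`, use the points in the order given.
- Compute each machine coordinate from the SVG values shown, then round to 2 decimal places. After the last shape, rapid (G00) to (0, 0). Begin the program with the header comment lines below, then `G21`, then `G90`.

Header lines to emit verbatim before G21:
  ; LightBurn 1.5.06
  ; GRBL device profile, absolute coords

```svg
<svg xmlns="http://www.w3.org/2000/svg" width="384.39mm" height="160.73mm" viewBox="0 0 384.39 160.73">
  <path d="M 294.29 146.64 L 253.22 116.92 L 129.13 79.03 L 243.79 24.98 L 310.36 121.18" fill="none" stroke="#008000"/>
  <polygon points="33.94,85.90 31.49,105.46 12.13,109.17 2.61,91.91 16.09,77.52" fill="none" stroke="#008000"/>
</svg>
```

; LightBurn 1.5.06
; GRBL device profile, absolute coords
G21
G90
G00 X294.29 Y14.09
M3 S531
G01 X253.22 Y43.81 F1840
G01 X129.13 Y81.70 F1840
G01 X243.79 Y135.75 F1840
G01 X310.36 Y39.55 F1840
M5
G00 X33.94 Y74.83
M3 S531
G01 X31.49 Y55.27 F1840
G01 X12.13 Y51.56 F1840
G01 X2.61 Y68.82 F1840
G01 X16.09 Y83.21 F1840
G01 X33.94 Y74.83 F1840
M5
G00 X0.00 Y0.00

1 u = 1 mm; y_m = 160.73 − y.

[1] `<path>` open polyline, #008000→score S531 F1840: (294.29,14.09) → (253.22,43.81) → (129.13,81.70) → (243.79,135.75) → (310.36,39.55)

[2] `<polygon>` regular polygon, #008000→score S531 F1840: (33.94,74.83) → (31.49,55.27) → (12.13,51.56) → (2.61,68.82) → (16.09,83.21) → (33.94,74.83) (closed)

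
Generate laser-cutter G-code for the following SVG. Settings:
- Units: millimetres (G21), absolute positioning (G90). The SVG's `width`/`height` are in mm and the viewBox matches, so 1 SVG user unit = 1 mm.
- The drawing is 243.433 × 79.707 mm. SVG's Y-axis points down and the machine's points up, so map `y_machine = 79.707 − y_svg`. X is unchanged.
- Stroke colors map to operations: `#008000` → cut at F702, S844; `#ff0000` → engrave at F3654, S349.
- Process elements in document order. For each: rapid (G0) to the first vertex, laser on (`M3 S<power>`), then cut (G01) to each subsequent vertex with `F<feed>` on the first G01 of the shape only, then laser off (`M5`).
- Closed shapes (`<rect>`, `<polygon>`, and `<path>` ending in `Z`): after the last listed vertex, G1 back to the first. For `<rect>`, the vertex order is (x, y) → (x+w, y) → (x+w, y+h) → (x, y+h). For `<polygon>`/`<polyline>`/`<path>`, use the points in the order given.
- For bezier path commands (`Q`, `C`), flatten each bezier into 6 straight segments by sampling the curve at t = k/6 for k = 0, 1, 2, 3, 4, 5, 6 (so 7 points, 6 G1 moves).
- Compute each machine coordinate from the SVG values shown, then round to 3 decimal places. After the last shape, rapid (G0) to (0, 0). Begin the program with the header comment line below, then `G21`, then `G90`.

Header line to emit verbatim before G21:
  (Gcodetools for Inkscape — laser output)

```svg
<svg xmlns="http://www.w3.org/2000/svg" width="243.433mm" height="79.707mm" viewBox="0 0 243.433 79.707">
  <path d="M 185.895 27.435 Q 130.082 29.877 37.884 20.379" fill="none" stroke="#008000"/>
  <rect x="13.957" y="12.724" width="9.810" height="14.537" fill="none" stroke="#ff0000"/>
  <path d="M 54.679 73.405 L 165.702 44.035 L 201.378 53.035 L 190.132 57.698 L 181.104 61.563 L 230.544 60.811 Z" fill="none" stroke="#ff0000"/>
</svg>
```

viewBox `0 0 243.433 79.707` with mm width/height → 1 unit = 1 mm. Flip: y_m = 79.707 − y_svg.

**Shape 1** — `<path>` quadratic bezier, stroke `#008000` → cut (S844, F702). Control points (SVG): P0=(185.895,27.435), P1=(130.082,29.877), P2=(37.884,20.379); sampled at t=k/6. Machine vertices: (185.895,52.272) → (166.280,51.790) → (144.644,51.971) → (120.986,52.815) → (95.307,54.323) → (67.606,56.494) → (37.884,59.328). Open path.

**Shape 2** — `<rect>` rectangle, stroke `#ff0000` → engrave (S349, F3654). Machine vertices: (13.957,66.983) → (23.767,66.983) → (23.767,52.446) → (13.957,52.446) → (13.957,66.983). Closed: final G1 returns to the first vertex.

**Shape 3** — `<path>` closed polygon, stroke `#ff0000` → engrave (S349, F3654). Machine vertices: (54.679,6.302) → (165.702,35.672) → (201.378,26.672) → (190.132,22.009) → (181.104,18.144) → (230.544,18.896) → (54.679,6.302). Closed: final G1 returns to the first vertex.

(Gcodetools for Inkscape — laser output)
G21
G90
G0 X185.895 Y52.272
M3 S844
G01 X166.280 Y51.790 F702
G01 X144.644 Y51.971
G01 X120.986 Y52.815
G01 X95.307 Y54.323
G01 X67.606 Y56.494
G01 X37.884 Y59.328
M5
G0 X13.957 Y66.983
M3 S349
G01 X23.767 Y66.983 F3654
G01 X23.767 Y52.446
G01 X13.957 Y52.446
G01 X13.957 Y66.983
M5
G0 X54.679 Y6.302
M3 S349
G01 X165.702 Y35.672 F3654
G01 X201.378 Y26.672
G01 X190.132 Y22.009
G01 X181.104 Y18.144
G01 X230.544 Y18.896
G01 X54.679 Y6.302
M5
G0 X0.000 Y0.000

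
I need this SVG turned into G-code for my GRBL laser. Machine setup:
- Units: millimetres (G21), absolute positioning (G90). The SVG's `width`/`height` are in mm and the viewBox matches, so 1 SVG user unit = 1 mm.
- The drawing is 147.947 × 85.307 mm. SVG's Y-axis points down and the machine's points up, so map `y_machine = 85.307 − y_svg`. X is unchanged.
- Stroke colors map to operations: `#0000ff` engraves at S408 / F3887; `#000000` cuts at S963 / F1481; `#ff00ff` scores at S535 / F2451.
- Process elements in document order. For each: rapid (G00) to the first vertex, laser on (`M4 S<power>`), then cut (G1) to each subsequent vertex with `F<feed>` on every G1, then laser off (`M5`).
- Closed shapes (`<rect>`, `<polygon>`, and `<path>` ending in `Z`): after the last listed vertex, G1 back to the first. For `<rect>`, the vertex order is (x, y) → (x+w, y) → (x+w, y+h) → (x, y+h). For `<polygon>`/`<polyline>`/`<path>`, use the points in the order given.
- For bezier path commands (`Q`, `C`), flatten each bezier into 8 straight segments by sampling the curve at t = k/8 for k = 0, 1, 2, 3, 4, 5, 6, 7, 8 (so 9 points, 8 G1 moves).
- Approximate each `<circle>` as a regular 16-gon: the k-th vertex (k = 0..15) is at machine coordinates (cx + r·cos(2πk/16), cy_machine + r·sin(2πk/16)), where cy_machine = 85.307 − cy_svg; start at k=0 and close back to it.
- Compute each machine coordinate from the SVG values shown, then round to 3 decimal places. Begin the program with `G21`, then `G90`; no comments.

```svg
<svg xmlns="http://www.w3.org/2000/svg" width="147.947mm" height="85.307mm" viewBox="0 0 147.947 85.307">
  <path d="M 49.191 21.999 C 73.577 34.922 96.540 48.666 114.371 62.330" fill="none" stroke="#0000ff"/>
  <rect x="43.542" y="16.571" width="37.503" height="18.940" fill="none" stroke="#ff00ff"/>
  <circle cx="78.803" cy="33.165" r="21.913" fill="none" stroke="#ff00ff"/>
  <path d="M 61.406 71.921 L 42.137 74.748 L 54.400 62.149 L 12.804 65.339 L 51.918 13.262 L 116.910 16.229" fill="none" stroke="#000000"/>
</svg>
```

G21
G90
G00 X49.191 Y63.308
M4 S408
G1 X58.262 Y58.425 F3887
G1 X67.156 Y53.476 F3887
G1 X75.829 Y48.471 F3887
G1 X84.239 Y43.420 F3887
G1 X92.342 Y38.335 F3887
G1 X100.093 Y33.226 F3887
G1 X107.451 Y28.103 F3887
G1 X114.371 Y22.977 F3887
M5
G00 X43.542 Y68.736
M4 S535
G1 X81.045 Y68.736 F2451
G1 X81.045 Y49.796 F2451
G1 X43.542 Y49.796 F2451
G1 X43.542 Y68.736 F2451
M5
G00 X100.716 Y52.142
M4 S535
G1 X99.048 Y60.528 F2451
G1 X94.298 Y67.637 F2451
G1 X87.189 Y72.387 F2451
G1 X78.803 Y74.055 F2451
G1 X70.417 Y72.387 F2451
G1 X63.308 Y67.637 F2451
G1 X58.558 Y60.528 F2451
G1 X56.890 Y52.142 F2451
G1 X58.558 Y43.756 F2451
G1 X63.308 Y36.647 F2451
G1 X70.417 Y31.897 F2451
G1 X78.803 Y30.229 F2451
G1 X87.189 Y31.897 F2451
G1 X94.298 Y36.647 F2451
G1 X99.048 Y43.756 F2451
G1 X100.716 Y52.142 F2451
M5
G00 X61.406 Y13.386
M4 S963
G1 X42.137 Y10.559 F1481
G1 X54.400 Y23.158 F1481
G1 X12.804 Y19.968 F1481
G1 X51.918 Y72.045 F1481
G1 X116.910 Y69.078 F1481
M5

viewBox `0 0 147.947 85.307` with mm width/height → 1 unit = 1 mm. Flip: y_m = 85.307 − y_svg.

**Shape 1** — `<path>` cubic bezier, stroke `#0000ff` → engrave (S408, F3887). Control points (SVG): P0=(49.191,21.999), P1=(73.577,34.922), P2=(96.540,48.666), P3=(114.371,62.330); sampled at t=k/8. Machine vertices: (49.191,63.308) → (58.262,58.425) → (67.156,53.476) → (75.829,48.471) → (84.239,43.420) → (92.342,38.335) → (100.093,33.226) → (107.451,28.103) → (114.371,22.977). Open path.

**Shape 2** — `<rect>` rectangle, stroke `#ff00ff` → score (S535, F2451). Machine vertices: (43.542,68.736) → (81.045,68.736) → (81.045,49.796) → (43.542,49.796) → (43.542,68.736). Closed: final G1 returns to the first vertex.

**Shape 3** — `<circle>` circle, stroke `#ff00ff` → score (S535, F2451). Machine vertices: (100.716,52.142) → (99.048,60.528) → (94.298,67.637) → (87.189,72.387) → (78.803,74.055) → (70.417,72.387) → (63.308,67.637) → (58.558,60.528) → (56.890,52.142) → (58.558,43.756) → (63.308,36.647) → (70.417,31.897) → (78.803,30.229) → (87.189,31.897) → (94.298,36.647) → (99.048,43.756) → (100.716,52.142). Closed: final G1 returns to the first vertex.

**Shape 4** — `<path>` open polyline, stroke `#000000` → cut (S963, F1481). Machine vertices: (61.406,13.386) → (42.137,10.559) → (54.400,23.158) → (12.804,19.968) → (51.918,72.045) → (116.910,69.078). Open path.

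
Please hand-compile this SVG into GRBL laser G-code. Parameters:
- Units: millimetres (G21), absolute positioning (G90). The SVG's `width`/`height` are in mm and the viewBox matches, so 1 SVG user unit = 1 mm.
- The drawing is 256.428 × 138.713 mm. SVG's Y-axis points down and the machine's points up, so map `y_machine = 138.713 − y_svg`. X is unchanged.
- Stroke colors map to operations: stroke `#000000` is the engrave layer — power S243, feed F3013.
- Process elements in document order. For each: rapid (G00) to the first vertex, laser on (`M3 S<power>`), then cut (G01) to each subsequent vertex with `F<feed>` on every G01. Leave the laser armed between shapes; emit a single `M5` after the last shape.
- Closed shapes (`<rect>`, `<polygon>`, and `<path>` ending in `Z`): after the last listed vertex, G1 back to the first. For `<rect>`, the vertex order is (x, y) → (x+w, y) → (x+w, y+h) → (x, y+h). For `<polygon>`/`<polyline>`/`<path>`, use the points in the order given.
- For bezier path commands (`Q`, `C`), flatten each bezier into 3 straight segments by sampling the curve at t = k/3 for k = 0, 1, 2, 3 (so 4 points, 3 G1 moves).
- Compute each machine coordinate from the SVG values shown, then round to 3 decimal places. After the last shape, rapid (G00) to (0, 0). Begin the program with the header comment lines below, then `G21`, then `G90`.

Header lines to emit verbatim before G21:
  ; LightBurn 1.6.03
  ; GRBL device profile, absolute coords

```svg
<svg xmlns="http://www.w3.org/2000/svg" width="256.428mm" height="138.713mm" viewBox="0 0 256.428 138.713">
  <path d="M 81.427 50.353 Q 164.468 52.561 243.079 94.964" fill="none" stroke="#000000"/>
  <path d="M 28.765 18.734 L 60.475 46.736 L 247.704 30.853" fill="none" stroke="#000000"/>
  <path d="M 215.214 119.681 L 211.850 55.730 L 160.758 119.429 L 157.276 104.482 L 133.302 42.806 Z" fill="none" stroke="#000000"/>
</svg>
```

1 u = 1 mm; y_m = 138.713 − y.

[1] `<path>` quadratic bezier, #000000→engrave S243 F3013: (81.427,88.360) → (136.295,82.422) → (190.179,67.552) → (243.079,43.749)

[2] `<path>` open polyline, #000000→engrave S243 F3013: (28.765,119.979) → (60.475,91.977) → (247.704,107.860)

[3] `<path>` closed polygon, #000000→engrave S243 F3013: (215.214,19.032) → (211.850,82.983) → (160.758,19.284) → (157.276,34.231) → (133.302,95.907) → (215.214,19.032) (closed)

; LightBurn 1.6.03
; GRBL device profile, absolute coords
G21
G90
G00 X81.427 Y88.360
M3 S243
G01 X136.295 Y82.422 F3013
G01 X190.179 Y67.552 F3013
G01 X243.079 Y43.749 F3013
G00 X28.765 Y119.979
M3 S243
G01 X60.475 Y91.977 F3013
G01 X247.704 Y107.860 F3013
G00 X215.214 Y19.032
M3 S243
G01 X211.850 Y82.983 F3013
G01 X160.758 Y19.284 F3013
G01 X157.276 Y34.231 F3013
G01 X133.302 Y95.907 F3013
G01 X215.214 Y19.032 F3013
M5
G00 X0.000 Y0.000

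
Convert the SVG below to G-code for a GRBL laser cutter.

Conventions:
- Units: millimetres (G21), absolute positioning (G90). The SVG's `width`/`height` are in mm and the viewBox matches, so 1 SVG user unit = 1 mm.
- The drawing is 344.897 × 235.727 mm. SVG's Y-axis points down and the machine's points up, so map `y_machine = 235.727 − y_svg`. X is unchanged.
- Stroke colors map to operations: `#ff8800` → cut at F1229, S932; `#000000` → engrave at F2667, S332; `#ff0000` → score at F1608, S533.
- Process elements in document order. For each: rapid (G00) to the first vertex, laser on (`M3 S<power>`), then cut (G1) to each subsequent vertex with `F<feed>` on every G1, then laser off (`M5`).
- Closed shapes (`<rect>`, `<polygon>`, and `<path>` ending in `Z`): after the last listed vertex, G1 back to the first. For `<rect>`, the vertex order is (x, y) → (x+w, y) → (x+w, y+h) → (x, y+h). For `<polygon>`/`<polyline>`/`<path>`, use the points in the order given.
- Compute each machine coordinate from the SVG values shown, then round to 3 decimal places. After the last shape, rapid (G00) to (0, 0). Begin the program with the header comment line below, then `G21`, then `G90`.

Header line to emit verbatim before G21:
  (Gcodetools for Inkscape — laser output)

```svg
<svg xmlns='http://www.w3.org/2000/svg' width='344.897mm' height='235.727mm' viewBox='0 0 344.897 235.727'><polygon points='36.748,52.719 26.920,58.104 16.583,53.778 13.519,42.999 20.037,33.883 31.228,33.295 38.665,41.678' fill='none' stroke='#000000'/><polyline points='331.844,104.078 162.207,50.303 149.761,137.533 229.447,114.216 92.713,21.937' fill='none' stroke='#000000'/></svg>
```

1 u = 1 mm; y_m = 235.727 − y.

[1] `<polygon>` regular polygon, #000000→engrave S332 F2667: (36.748,183.008) → (26.920,177.623) → (16.583,181.949) → (13.519,192.728) → (20.037,201.844) → (31.228,202.432) → (38.665,194.049) → (36.748,183.008) (closed)

[2] `<polyline>` open polyline, #000000→engrave S332 F2667: (331.844,131.649) → (162.207,185.424) → (149.761,98.194) → (229.447,121.511) → (92.713,213.790)

(Gcodetools for Inkscape — laser output)
G21
G90
G00 X36.748 Y183.008
M3 S332
G1 X26.920 Y177.623 F2667
G1 X16.583 Y181.949 F2667
G1 X13.519 Y192.728 F2667
G1 X20.037 Y201.844 F2667
G1 X31.228 Y202.432 F2667
G1 X38.665 Y194.049 F2667
G1 X36.748 Y183.008 F2667
M5
G00 X331.844 Y131.649
M3 S332
G1 X162.207 Y185.424 F2667
G1 X149.761 Y98.194 F2667
G1 X229.447 Y121.511 F2667
G1 X92.713 Y213.790 F2667
M5
G00 X0.000 Y0.000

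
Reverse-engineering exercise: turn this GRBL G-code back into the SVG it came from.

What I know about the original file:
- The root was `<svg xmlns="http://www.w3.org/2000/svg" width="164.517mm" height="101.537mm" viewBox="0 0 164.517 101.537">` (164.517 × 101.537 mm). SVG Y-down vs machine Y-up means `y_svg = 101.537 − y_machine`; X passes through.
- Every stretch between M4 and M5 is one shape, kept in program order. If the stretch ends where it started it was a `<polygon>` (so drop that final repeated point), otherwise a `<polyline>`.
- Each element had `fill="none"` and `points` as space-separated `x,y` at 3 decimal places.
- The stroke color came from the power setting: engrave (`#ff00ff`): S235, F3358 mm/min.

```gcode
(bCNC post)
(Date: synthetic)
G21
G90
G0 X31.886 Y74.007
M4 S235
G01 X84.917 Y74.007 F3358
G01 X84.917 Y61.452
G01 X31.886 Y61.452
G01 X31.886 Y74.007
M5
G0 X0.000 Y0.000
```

Each laser-on run becomes one SVG element. Flip Y back into SVG space with y_svg = 101.537 − y_machine. Every run uses S235, so all elements get stroke `#ff00ff` (engrave).

Run 1: The run returns to its start, so emit a `<polygon>` with points (Y-flipped): 31.886,27.530 84.917,27.530 84.917,40.085 31.886,40.085.

<svg xmlns="http://www.w3.org/2000/svg" width="164.517mm" height="101.537mm" viewBox="0 0 164.517 101.537">
  <polygon points="31.886,27.530 84.917,27.530 84.917,40.085 31.886,40.085" fill="none" stroke="#ff00ff"/>
</svg>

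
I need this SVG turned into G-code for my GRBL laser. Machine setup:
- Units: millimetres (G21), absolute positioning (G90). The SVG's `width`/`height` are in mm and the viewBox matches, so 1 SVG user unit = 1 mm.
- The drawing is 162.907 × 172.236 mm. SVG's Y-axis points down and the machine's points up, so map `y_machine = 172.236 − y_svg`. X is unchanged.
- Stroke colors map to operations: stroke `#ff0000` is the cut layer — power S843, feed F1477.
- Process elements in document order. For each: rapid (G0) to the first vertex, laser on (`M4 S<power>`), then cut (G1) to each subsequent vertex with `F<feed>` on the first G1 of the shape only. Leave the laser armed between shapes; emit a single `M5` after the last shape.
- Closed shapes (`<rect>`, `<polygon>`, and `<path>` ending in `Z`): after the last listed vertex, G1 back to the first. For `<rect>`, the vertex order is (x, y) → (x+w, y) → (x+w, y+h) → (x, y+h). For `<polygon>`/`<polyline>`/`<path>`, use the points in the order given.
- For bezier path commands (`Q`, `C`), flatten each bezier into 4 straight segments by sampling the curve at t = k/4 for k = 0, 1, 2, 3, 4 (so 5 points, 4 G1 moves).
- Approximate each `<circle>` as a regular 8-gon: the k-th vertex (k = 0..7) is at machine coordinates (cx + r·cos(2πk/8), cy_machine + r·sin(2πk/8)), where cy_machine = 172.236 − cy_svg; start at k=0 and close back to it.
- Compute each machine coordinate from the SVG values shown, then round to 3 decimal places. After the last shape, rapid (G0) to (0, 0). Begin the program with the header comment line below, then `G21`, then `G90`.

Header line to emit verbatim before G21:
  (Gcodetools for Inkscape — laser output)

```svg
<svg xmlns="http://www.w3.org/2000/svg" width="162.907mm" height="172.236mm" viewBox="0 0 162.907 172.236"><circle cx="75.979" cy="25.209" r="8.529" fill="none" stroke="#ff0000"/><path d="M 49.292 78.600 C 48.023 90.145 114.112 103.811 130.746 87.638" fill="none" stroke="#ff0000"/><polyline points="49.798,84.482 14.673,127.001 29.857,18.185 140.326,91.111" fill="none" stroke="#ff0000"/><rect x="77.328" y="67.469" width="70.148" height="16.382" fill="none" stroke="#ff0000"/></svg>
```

Since the viewBox matches the mm dimensions, user units are millimetres directly. The only transform is the Y-flip y_m = 172.236 − y_svg.

Shape 1 is a circle drawn with `<circle>`. Its stroke #ff0000 means cut at S843, F1477. After flipping Y the toolpath is (84.508,147.027) → (82.010,153.058) → (75.979,155.556) → (69.948,153.058) → (67.450,147.027) → (69.948,140.996) → (75.979,138.498) → (82.010,140.996) → (84.508,147.027), returning to the start.

Shape 2 is a cubic bezier drawn with `<path>`. Its stroke #ff0000 means cut at S843, F1477. After flipping Y the toolpath is (49.292,93.636) → (59.145,85.079) → (83.305,78.723) → (110.823,77.564) → (130.746,84.598).

Shape 3 is a open polyline drawn with `<polyline>`. Its stroke #ff0000 means cut at S843, F1477. After flipping Y the toolpath is (49.798,87.754) → (14.673,45.235) → (29.857,154.051) → (140.326,81.125).

Shape 4 is a rectangle drawn with `<rect>`. Its stroke #ff0000 means cut at S843, F1477. After flipping Y the toolpath is (77.328,104.767) → (147.476,104.767) → (147.476,88.385) → (77.328,88.385) → (77.328,104.767), returning to the start.

(Gcodetools for Inkscape — laser output)
G21
G90
G0 X84.508 Y147.027
M4 S843
G1 X82.010 Y153.058 F1477
G1 X75.979 Y155.556
G1 X69.948 Y153.058
G1 X67.450 Y147.027
G1 X69.948 Y140.996
G1 X75.979 Y138.498
G1 X82.010 Y140.996
G1 X84.508 Y147.027
G0 X49.292 Y93.636
M4 S843
G1 X59.145 Y85.079 F1477
G1 X83.305 Y78.723
G1 X110.823 Y77.564
G1 X130.746 Y84.598
G0 X49.798 Y87.754
M4 S843
G1 X14.673 Y45.235 F1477
G1 X29.857 Y154.051
G1 X140.326 Y81.125
G0 X77.328 Y104.767
M4 S843
G1 X147.476 Y104.767 F1477
G1 X147.476 Y88.385
G1 X77.328 Y88.385
G1 X77.328 Y104.767
M5
G0 X0.000 Y0.000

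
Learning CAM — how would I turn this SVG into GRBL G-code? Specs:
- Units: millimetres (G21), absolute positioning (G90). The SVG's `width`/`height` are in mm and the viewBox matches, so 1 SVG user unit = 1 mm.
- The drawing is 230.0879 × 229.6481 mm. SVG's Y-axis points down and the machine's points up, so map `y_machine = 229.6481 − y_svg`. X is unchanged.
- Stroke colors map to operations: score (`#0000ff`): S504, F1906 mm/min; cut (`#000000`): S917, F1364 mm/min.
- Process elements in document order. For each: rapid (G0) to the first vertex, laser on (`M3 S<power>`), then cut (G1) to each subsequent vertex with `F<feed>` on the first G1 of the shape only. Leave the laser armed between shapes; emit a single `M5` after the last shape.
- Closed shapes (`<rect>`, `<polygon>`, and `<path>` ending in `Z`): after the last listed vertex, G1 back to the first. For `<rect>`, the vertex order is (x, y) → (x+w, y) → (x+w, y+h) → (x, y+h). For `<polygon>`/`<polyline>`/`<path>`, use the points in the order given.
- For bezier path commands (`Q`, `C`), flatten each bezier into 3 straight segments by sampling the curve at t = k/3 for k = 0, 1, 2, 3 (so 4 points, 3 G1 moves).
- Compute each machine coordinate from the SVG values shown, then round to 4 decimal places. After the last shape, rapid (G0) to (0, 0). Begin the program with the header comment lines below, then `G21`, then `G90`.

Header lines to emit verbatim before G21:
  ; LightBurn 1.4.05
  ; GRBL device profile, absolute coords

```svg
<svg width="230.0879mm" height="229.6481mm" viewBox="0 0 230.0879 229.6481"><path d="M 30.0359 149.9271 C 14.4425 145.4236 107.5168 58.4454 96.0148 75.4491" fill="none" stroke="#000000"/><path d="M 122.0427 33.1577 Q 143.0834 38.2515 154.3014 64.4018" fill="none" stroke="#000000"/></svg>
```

; LightBurn 1.4.05
; GRBL device profile, absolute coords
G21
G90
G0 X30.0359 Y79.7210
M3 S917
G1 X42.7671 Y104.8103 F1364
G1 X80.5560 Y143.4479
G1 X96.0148 Y154.1990
G0 X122.0427 Y196.4904
M3 S917
G1 X134.9784 Y190.7549 F1364
G1 X145.7313 Y180.3402
G1 X154.3014 Y165.2463
M5
G0 X0.0000 Y0.0000

viewBox `0 0 230.0879 229.6481` with mm width/height → 1 unit = 1 mm. Flip: y_m = 229.6481 − y_svg.

**Shape 1** — `<path>` cubic bezier, stroke `#000000` → cut (S917, F1364). Control points (SVG): P0=(30.0359,149.9271), P1=(14.4425,145.4236), P2=(107.5168,58.4454), P3=(96.0148,75.4491); sampled at t=k/3. Machine vertices: (30.0359,79.7210) → (42.7671,104.8103) → (80.5560,143.4479) → (96.0148,154.1990). Open path.

**Shape 2** — `<path>` quadratic bezier, stroke `#000000` → cut (S917, F1364). Control points (SVG): P0=(122.0427,33.1577), P1=(143.0834,38.2515), P2=(154.3014,64.4018); sampled at t=k/3. Machine vertices: (122.0427,196.4904) → (134.9784,190.7549) → (145.7313,180.3402) → (154.3014,165.2463). Open path.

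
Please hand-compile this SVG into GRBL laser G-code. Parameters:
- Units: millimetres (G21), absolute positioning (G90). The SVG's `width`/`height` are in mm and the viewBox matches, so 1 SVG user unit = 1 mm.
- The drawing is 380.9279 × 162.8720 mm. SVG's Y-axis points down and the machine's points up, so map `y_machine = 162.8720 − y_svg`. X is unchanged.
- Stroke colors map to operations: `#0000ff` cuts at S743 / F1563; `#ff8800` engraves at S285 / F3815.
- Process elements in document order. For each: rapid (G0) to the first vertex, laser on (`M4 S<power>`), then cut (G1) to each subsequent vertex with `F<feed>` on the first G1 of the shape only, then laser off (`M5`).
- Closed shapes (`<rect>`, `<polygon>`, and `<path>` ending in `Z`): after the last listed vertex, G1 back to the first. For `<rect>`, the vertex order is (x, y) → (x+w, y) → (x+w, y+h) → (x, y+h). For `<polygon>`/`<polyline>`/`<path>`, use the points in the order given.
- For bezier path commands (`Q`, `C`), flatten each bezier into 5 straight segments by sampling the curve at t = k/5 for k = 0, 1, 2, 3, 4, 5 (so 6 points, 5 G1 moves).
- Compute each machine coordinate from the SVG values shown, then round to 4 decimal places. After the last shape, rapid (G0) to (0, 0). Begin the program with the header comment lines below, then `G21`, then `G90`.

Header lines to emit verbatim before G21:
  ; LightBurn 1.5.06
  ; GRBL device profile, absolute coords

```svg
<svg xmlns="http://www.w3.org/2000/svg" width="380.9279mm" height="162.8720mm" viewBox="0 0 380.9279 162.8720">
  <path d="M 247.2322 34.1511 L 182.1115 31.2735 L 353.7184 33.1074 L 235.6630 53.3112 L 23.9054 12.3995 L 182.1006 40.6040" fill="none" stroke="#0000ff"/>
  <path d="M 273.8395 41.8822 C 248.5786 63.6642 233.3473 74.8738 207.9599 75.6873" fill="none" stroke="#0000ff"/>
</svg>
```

1 u = 1 mm; y_m = 162.8720 − y.

[1] `<path>` open polyline, #0000ff→cut S743 F1563: (247.2322,128.7209) → (182.1115,131.5985) → (353.7184,129.7646) → (235.6630,109.5608) → (23.9054,150.4725) → (182.1006,122.2680)

[2] `<path>` cubic bezier, #0000ff→cut S743 F1563: (273.8395,120.9898) → (259.7250,109.1879) → (247.0487,99.9149) → (234.8417,93.1623) → (222.1351,88.9217) → (207.9599,87.1847)

; LightBurn 1.5.06
; GRBL device profile, absolute coords
G21
G90
G0 X247.2322 Y128.7209
M4 S743
G1 X182.1115 Y131.5985 F1563
G1 X353.7184 Y129.7646
G1 X235.6630 Y109.5608
G1 X23.9054 Y150.4725
G1 X182.1006 Y122.2680
M5
G0 X273.8395 Y120.9898
M4 S743
G1 X259.7250 Y109.1879 F1563
G1 X247.0487 Y99.9149
G1 X234.8417 Y93.1623
G1 X222.1351 Y88.9217
G1 X207.9599 Y87.1847
M5
G0 X0.0000 Y0.0000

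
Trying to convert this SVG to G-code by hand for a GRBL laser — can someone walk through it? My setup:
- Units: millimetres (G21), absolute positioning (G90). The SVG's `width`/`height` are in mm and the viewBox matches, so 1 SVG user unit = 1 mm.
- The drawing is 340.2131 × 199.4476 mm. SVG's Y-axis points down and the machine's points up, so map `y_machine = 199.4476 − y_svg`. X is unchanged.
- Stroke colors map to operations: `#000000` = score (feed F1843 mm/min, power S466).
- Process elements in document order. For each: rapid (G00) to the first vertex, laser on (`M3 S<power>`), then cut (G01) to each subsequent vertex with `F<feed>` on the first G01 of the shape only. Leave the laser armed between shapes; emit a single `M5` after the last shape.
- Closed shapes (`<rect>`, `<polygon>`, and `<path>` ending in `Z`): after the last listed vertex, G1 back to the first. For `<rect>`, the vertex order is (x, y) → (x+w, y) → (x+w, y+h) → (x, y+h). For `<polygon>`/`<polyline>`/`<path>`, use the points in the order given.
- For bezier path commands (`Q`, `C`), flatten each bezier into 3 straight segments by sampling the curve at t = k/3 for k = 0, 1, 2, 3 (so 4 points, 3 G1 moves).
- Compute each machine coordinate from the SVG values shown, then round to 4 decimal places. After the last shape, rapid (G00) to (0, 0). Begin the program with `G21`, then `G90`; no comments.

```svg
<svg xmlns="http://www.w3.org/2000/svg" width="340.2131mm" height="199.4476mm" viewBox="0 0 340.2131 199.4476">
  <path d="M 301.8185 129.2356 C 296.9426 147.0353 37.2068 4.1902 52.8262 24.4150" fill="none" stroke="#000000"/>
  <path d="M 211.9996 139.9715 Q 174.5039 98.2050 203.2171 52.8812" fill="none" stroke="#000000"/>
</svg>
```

viewBox `0 0 340.2131 199.4476` with mm width/height → 1 unit = 1 mm. Flip: y_m = 199.4476 − y_svg.

**Shape 1** — `<path>` cubic bezier, stroke `#000000` → score (S466, F1843). Control points (SVG): P0=(301.8185,129.2356), P1=(296.9426,147.0353), P2=(37.2068,4.1902), P3=(52.8262,24.4150); sampled at t=k/3. Machine vertices: (301.8185,70.2120) → (231.6269,93.9711) → (109.3543,152.8902) → (52.8262,175.0326). Open path.

**Shape 2** — `<path>` quadratic bezier, stroke `#000000` → score (S466, F1843). Control points (SVG): P0=(211.9996,139.9715), P1=(174.5039,98.2050), P2=(203.2171,52.8812); sampled at t=k/3. Machine vertices: (211.9996,59.4761) → (194.3590,87.7157) → (191.4315,116.7458) → (203.2171,146.5664). Open path.

G21
G90
G00 X301.8185 Y70.2120
M3 S466
G01 X231.6269 Y93.9711 F1843
G01 X109.3543 Y152.8902
G01 X52.8262 Y175.0326
G00 X211.9996 Y59.4761
M3 S466
G01 X194.3590 Y87.7157 F1843
G01 X191.4315 Y116.7458
G01 X203.2171 Y146.5664
M5
G00 X0.0000 Y0.0000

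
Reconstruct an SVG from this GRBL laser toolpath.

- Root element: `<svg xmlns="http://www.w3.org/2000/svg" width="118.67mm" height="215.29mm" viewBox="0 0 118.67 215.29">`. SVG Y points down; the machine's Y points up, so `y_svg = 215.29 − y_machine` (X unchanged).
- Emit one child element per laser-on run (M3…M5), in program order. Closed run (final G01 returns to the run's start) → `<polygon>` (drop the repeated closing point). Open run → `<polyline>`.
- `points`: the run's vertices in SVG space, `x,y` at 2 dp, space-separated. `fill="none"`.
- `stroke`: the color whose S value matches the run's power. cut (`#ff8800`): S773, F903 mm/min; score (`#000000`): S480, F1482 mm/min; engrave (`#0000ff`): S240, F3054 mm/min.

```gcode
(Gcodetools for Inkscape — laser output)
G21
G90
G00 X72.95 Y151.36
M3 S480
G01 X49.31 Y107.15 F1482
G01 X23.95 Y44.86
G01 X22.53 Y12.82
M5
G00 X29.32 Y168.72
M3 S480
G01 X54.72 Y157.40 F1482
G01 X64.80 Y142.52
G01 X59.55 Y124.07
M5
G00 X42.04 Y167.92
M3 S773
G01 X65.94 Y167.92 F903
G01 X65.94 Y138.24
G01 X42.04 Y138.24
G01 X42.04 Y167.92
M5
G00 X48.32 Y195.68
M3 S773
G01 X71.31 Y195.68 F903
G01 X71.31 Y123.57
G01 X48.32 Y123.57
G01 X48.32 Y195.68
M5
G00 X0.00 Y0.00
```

<svg xmlns="http://www.w3.org/2000/svg" width="118.67mm" height="215.29mm" viewBox="0 0 118.67 215.29">
  <polyline points="72.95,63.93 49.31,108.14 23.95,170.43 22.53,202.47" fill="none" stroke="#000000"/>
  <polyline points="29.32,46.57 54.72,57.89 64.80,72.77 59.55,91.22" fill="none" stroke="#000000"/>
  <polygon points="42.04,47.37 65.94,47.37 65.94,77.05 42.04,77.05" fill="none" stroke="#ff8800"/>
  <polygon points="48.32,19.61 71.31,19.61 71.31,91.72 48.32,91.72" fill="none" stroke="#ff8800"/>
</svg>

y_svg = 215.29 − y_m.

[1] S480→`#000000` (score); open run; points: 72.95,63.93 49.31,108.14 23.95,170.43 22.53,202.47

[2] S480→`#000000` (score); open run; points: 29.32,46.57 54.72,57.89 64.80,72.77 59.55,91.22

[3] S773→`#ff8800` (cut); closed run; points: 42.04,47.37 65.94,47.37 65.94,77.05 42.04,77.05

[4] S773→`#ff8800` (cut); closed run; points: 48.32,19.61 71.31,19.61 71.31,91.72 48.32,91.72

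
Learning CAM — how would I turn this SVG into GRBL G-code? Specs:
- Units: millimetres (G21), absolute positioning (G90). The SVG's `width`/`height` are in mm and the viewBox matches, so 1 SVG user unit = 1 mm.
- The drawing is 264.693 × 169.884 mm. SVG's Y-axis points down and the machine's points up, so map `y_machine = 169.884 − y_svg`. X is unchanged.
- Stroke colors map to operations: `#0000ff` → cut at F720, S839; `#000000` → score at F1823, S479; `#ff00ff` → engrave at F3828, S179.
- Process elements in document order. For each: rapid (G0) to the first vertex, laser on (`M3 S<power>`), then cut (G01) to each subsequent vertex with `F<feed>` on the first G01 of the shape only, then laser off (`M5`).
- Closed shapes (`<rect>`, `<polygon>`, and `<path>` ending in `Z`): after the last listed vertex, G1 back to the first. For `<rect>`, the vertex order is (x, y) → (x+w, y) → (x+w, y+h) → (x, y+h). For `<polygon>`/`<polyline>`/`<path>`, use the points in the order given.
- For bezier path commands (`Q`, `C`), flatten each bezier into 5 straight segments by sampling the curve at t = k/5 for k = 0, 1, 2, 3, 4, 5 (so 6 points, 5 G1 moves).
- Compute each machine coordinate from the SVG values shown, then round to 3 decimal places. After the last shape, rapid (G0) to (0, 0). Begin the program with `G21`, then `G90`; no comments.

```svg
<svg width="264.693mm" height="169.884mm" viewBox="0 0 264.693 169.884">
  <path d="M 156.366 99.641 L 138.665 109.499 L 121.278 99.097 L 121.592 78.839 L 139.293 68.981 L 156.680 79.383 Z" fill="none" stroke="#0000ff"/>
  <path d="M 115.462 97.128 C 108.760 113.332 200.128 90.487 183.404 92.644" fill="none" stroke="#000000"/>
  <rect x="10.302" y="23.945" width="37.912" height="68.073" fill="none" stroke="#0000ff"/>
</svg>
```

G21
G90
G0 X156.366 Y70.243
M3 S839
G01 X138.665 Y60.385 F720
G01 X121.278 Y70.787
G01 X121.592 Y91.045
G01 X139.293 Y100.903
G01 X156.680 Y90.501
G01 X156.366 Y70.243
M5
G0 X115.462 Y72.756
M3 S479
G01 X121.560 Y67.207 F1823
G01 X141.299 Y67.955
G01 X164.783 Y71.927
G01 X182.117 Y76.046
G01 X183.404 Y77.240
M5
G0 X10.302 Y145.939
M3 S839
G01 X48.214 Y145.939 F720
G01 X48.214 Y77.866
G01 X10.302 Y77.866
G01 X10.302 Y145.939
M5
G0 X0.000 Y0.000

Since the viewBox matches the mm dimensions, user units are millimetres directly. The only transform is the Y-flip y_m = 169.884 − y_svg.

Shape 1 is a regular polygon drawn with `<path>`. Its stroke #0000ff means cut at S839, F720. After flipping Y the toolpath is (156.366,70.243) → (138.665,60.385) → (121.278,70.787) → (121.592,91.045) → (139.293,100.903) → (156.680,90.501) → (156.366,70.243), returning to the start.

Shape 2 is a cubic bezier drawn with `<path>`. Its stroke #000000 means score at S479, F1823. After flipping Y the toolpath is (115.462,72.756) → (121.560,67.207) → (141.299,67.955) → (164.783,71.927) → (182.117,76.046) → (183.404,77.240).

Shape 3 is a rectangle drawn with `<rect>`. Its stroke #0000ff means cut at S839, F720. After flipping Y the toolpath is (10.302,145.939) → (48.214,145.939) → (48.214,77.866) → (10.302,77.866) → (10.302,145.939), returning to the start.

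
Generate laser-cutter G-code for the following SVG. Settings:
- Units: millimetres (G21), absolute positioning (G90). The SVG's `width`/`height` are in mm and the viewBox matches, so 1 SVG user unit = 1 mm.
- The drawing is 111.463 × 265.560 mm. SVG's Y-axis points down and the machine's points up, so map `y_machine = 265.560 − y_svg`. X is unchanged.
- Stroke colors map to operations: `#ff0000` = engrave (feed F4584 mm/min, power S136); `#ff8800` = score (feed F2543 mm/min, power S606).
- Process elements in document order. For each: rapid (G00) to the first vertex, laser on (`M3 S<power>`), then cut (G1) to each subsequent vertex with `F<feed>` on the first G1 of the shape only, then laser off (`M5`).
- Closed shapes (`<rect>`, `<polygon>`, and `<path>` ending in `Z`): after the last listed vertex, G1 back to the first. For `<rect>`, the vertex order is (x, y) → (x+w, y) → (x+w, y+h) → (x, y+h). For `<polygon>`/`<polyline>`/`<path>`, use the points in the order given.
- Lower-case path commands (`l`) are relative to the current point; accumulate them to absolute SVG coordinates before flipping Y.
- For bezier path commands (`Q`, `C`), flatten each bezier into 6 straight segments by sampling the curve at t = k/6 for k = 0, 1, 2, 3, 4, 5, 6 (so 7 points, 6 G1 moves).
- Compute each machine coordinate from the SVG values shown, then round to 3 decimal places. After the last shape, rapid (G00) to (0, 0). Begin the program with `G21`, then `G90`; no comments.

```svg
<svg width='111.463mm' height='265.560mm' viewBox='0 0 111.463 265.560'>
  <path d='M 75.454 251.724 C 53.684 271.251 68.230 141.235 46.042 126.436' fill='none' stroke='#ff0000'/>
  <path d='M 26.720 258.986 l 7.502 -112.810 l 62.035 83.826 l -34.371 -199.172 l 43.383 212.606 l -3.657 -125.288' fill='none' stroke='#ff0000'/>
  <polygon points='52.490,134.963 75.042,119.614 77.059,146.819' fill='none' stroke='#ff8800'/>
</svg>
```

G21
G90
G00 X75.454 Y13.836
M3 S136
G1 X67.257 Y15.309 F4584
G1 X63.084 Y34.351
G1 X60.905 Y63.608
G1 X58.691 Y95.725
G1 X54.413 Y123.349
G1 X46.042 Y139.124
M5
G00 X26.720 Y6.574
M3 S136
G1 X34.222 Y119.384 F4584
G1 X96.257 Y35.558
G1 X61.886 Y234.730
G1 X105.269 Y22.124
G1 X101.612 Y147.412
M5
G00 X52.490 Y130.597
M3 S606
G1 X75.042 Y145.946 F2543
G1 X77.059 Y118.741
G1 X52.490 Y130.597
M5
G00 X0.000 Y0.000

viewBox `0 0 111.463 265.560` with mm width/height → 1 unit = 1 mm. Flip: y_m = 265.560 − y_svg.

**Shape 1** — `<path>` cubic bezier, stroke `#ff0000` → engrave (S136, F4584). Control points (SVG): P0=(75.454,251.724), P1=(53.684,271.251), P2=(68.230,141.235), P3=(46.042,126.436); sampled at t=k/6. Machine vertices: (75.454,13.836) → (67.257,15.309) → (63.084,34.351) → (60.905,63.608) → (58.691,95.725) → (54.413,123.349) → (46.042,139.124). Open path.

**Shape 2** — `<path>` open polyline, stroke `#ff0000` → engrave (S136, F4584). Machine vertices: (26.720,6.574) → (34.222,119.384) → (96.257,35.558) → (61.886,234.730) → (105.269,22.124) → (101.612,147.412). Open path.

**Shape 3** — `<polygon>` regular polygon, stroke `#ff8800` → score (S606, F2543). Machine vertices: (52.490,130.597) → (75.042,145.946) → (77.059,118.741) → (52.490,130.597). Closed: final G1 returns to the first vertex.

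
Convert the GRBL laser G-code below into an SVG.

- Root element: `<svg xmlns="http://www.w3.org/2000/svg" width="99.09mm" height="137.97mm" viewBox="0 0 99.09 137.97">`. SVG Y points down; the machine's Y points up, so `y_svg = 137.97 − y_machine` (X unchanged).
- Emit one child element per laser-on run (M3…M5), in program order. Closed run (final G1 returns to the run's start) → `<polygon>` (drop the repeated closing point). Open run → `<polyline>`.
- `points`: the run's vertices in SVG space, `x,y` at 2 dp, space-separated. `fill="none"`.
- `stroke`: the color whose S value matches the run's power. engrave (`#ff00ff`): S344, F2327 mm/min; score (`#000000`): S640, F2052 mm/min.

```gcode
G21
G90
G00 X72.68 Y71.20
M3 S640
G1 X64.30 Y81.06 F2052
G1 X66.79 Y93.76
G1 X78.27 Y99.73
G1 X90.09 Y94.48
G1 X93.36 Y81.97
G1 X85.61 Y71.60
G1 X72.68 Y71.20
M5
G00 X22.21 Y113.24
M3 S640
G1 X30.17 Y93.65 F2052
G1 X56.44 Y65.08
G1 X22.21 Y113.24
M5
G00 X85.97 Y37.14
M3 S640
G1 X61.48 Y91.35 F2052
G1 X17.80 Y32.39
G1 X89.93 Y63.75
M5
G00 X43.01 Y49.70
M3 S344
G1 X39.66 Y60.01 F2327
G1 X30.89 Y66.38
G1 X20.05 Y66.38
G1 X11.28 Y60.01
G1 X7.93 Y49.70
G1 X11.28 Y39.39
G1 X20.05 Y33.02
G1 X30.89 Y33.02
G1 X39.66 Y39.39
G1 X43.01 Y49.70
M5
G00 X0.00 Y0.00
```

Each laser-on run becomes one SVG element. Flip Y back into SVG space with y_svg = 137.97 − y_machine.

Run 1: S640 ⇒ score layer `#000000`. The run returns to its start, so emit a `<polygon>` with points (Y-flipped): 72.68,66.77 64.30,56.91 66.79,44.21 78.27,38.24 90.09,43.49 93.36,56.00 85.61,66.37.

Run 2: S640 ⇒ score layer `#000000`. The run returns to its start, so emit a `<polygon>` with points (Y-flipped): 22.21,24.73 30.17,44.32 56.44,72.89.

Run 3: power S640 maps to stroke `#000000` (score). The run is open, so emit a `<polyline>` with points (Y-flipped): 85.97,100.83 61.48,46.62 17.80,105.58 89.93,74.22.

Run 4: the run's S344 means `#ff00ff` (engrave). The run returns to its start, so emit a `<polygon>` with points (Y-flipped): 43.01,88.27 39.66,77.96 30.89,71.59 20.05,71.59 11.28,77.96 7.93,88.27 11.28,98.58 20.05,104.95 30.89,104.95 39.66,98.58.

<svg xmlns="http://www.w3.org/2000/svg" width="99.09mm" height="137.97mm" viewBox="0 0 99.09 137.97">
  <polygon points="72.68,66.77 64.30,56.91 66.79,44.21 78.27,38.24 90.09,43.49 93.36,56.00 85.61,66.37" fill="none" stroke="#000000"/>
  <polygon points="22.21,24.73 30.17,44.32 56.44,72.89" fill="none" stroke="#000000"/>
  <polyline points="85.97,100.83 61.48,46.62 17.80,105.58 89.93,74.22" fill="none" stroke="#000000"/>
  <polygon points="43.01,88.27 39.66,77.96 30.89,71.59 20.05,71.59 11.28,77.96 7.93,88.27 11.28,98.58 20.05,104.95 30.89,104.95 39.66,98.58" fill="none" stroke="#ff00ff"/>
</svg>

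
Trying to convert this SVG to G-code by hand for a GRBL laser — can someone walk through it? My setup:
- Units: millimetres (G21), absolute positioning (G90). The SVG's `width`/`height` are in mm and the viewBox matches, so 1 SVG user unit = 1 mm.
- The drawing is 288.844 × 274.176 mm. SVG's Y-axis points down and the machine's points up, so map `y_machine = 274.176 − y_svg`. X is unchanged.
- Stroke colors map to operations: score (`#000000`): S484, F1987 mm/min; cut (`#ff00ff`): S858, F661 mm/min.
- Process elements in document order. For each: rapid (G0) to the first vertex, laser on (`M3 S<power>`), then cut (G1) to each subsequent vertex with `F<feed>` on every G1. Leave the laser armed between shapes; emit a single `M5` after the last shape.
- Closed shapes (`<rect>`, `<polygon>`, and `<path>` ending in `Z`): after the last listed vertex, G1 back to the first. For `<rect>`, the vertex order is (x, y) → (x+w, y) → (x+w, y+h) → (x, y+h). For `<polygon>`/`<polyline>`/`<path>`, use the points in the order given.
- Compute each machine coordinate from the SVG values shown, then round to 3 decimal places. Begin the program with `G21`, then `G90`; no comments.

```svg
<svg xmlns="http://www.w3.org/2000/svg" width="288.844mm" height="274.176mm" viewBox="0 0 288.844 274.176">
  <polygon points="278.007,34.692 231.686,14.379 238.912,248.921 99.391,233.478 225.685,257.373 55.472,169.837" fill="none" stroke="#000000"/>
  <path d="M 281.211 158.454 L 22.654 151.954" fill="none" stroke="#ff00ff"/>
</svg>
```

viewBox `0 0 288.844 274.176` with mm width/height → 1 unit = 1 mm. Flip: y_m = 274.176 − y_svg.

**Shape 1** — `<polygon>` closed polygon, stroke `#000000` → score (S484, F1987). Machine vertices: (278.007,239.484) → (231.686,259.797) → (238.912,25.255) → (99.391,40.698) → (225.685,16.803) → (55.472,104.339) → (278.007,239.484). Closed: final G1 returns to the first vertex.

**Shape 2** — `<path>` line segment, stroke `#ff00ff` → cut (S858, F661). Machine vertices: (281.211,115.722) → (22.654,122.222). Open path.

G21
G90
G0 X278.007 Y239.484
M3 S484
G1 X231.686 Y259.797 F1987
G1 X238.912 Y25.255 F1987
G1 X99.391 Y40.698 F1987
G1 X225.685 Y16.803 F1987
G1 X55.472 Y104.339 F1987
G1 X278.007 Y239.484 F1987
G0 X281.211 Y115.722
M3 S858
G1 X22.654 Y122.222 F661
M5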